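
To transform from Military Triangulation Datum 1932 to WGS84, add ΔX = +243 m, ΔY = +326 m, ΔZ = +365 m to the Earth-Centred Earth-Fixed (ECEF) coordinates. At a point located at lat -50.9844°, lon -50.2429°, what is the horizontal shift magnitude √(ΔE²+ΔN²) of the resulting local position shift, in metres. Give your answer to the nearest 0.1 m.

At φ = -50.9844°, λ = -50.2429°: sin φ = -0.776975, cos φ = 0.629532, sin λ = -0.768763, cos λ = 0.639534.
ΔE = −sin λ·ΔX + cos λ·ΔY = −(-0.768763)·(243) + (0.639534)·(326) = 395.30 m.
ΔN = −sin φ cos λ·ΔX − sin φ sin λ·ΔY + cos φ·ΔZ = −(-0.776975)(0.639534)(243) − (-0.776975)(-0.768763)(326) + (0.629532)(365) = 155.80 m.
Horizontal magnitude = √(ΔE² + ΔN²) = √(395.30² + 155.80²) = 424.89 m.

424.9 m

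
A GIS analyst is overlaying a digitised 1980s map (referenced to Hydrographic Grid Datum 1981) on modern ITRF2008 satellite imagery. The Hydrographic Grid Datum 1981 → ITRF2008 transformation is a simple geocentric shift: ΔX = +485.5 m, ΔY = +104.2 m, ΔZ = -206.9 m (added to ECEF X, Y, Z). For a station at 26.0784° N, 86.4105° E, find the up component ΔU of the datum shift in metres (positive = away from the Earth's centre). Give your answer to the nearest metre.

ΔU = 30 m

The local up (radial) axis is (cos φ cos λ, cos φ sin λ, sin φ), giving ΔU = 27.301 + 93.408 − 90.953 = 29.76 m.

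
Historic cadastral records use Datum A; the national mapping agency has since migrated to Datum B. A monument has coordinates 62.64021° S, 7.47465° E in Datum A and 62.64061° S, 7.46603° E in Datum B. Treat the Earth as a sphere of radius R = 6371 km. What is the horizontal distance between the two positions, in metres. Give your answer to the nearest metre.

443 m

Δφ = -62.64061° − -62.64021° = -0.00040°; Δλ = 7.46603° − 7.47465° = -0.00862°.
1° along a meridian = πR/180 = 111195 m.
ΔN = Δφ × 111195 = -44.5 m; ΔE = Δλ × 111195 × cos(-62.64021°) = -0.00862 × 111195 × 0.459577 = -440.5 m.
Distance = √(ΔE² + ΔN²) = √((-440.5)² + (-44.5)²) = 442.7 m.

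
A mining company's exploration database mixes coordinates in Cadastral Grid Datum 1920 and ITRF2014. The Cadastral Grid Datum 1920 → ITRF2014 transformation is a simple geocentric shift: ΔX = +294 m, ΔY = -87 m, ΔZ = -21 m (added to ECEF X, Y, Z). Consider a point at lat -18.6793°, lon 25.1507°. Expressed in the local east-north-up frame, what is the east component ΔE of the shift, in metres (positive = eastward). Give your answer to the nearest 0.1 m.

The local east axis at (φ, λ) is (−sin λ, cos λ, 0), so ΔE = −sin(25.1507°)·294 + cos(25.1507°)·(-87) = -203.70 m.

ΔE = -203.7 m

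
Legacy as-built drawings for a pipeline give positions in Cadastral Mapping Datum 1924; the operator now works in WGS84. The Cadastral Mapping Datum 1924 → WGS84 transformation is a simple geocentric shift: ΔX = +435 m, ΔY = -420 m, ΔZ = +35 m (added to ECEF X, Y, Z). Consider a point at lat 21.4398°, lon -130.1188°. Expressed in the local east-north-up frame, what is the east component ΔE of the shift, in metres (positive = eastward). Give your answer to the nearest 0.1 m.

At φ = 21.4398°, λ = -130.1188°: sin φ = 0.365523, cos φ = 0.930802, sin λ = -0.764710, cos λ = -0.644375.
ΔE = −sin λ·ΔX + cos λ·ΔY = −(-0.764710)·(435) + (-0.644375)·(-420) = 603.29 m.

ΔE = 603.3 m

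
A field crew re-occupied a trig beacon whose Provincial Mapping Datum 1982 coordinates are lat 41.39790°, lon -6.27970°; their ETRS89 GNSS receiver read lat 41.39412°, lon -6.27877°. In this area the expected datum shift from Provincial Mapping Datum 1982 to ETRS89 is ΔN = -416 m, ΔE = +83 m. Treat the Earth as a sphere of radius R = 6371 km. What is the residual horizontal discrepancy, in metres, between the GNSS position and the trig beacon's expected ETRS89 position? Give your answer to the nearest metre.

Observed coordinate differences: Δφ = -0.00378°, Δλ = +0.00093°.
Converting to metres (1° lat = 111195 m, cos φ = 0.750135): observed ΔN = -420.3 m, observed ΔE = 77.6 m.
Subtracting the expected shift leaves a residual of -420.3 − (-416) = -4.3 m north and 77.6 − (83) = -5.4 m east.
Residual distance = √((-4.3)² + (-5.4)²) = 6.9 m.

7 m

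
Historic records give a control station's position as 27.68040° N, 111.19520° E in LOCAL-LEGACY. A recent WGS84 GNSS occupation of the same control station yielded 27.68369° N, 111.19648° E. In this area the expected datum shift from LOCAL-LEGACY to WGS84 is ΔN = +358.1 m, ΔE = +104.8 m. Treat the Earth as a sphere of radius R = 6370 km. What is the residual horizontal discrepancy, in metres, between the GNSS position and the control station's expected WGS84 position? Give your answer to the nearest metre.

23 m

Observed coordinate differences: Δφ = +0.00329°, Δλ = +0.00128°.
Converting to metres (1° lat = 111177 m, cos φ = 0.885553): observed ΔN = 365.8 m, observed ΔE = 126.0 m.
Subtracting the expected shift leaves a residual of 365.8 − (358.1) = 7.7 m north and 126.0 − (104.8) = 21.2 m east.
Residual distance = √(7.7² + 21.2²) = 22.6 m.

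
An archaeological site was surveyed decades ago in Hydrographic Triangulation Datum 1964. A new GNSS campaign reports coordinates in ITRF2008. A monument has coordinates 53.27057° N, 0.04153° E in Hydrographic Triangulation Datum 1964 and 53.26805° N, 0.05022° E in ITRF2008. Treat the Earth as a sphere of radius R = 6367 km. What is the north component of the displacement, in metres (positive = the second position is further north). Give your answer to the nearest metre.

Δφ = 53.26805° − 53.27057° = -0.00252°; Δλ = 0.05022° − 0.04153° = +0.00869°.
1° along a meridian = πR/180 = 111125 m.
ΔN = Δφ × 111125 = -280.0 m; ΔE = Δλ × 111125 × cos(53.27057°) = +0.00869 × 111125 × 0.598037 = 577.5 m.

ΔN = -280 m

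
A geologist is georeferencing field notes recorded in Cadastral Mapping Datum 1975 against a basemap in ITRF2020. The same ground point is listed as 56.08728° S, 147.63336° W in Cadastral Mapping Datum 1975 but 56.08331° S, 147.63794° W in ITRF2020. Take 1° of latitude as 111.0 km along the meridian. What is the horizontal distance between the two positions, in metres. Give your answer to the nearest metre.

524 m

Δφ = -56.08331° − -56.08728° = +0.00397°; Δλ = -147.63794° − -147.63336° = -0.00458°.
ΔN = Δφ × 111000 = 440.7 m; ΔE = Δλ × 111000 × cos(-56.08728°) = -0.00458 × 111000 × 0.557929 = -283.6 m.
Distance = √(ΔE² + ΔN²) = √((-283.6)² + 440.7²) = 524.1 m.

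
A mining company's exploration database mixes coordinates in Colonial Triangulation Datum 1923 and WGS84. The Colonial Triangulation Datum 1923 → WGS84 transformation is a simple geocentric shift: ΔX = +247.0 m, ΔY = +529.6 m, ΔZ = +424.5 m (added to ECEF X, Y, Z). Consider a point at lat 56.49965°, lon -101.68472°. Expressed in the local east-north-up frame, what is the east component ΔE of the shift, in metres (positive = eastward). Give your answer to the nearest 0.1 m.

ΔE = 134.6 m

At φ = 56.49965°, λ = -101.68472°: sin φ = 0.833882, cos φ = 0.551942, sin λ = -0.979277, cos λ = -0.202526.
ΔE = −sin λ·ΔX + cos λ·ΔY = −(-0.979277)·(247.0) + (-0.202526)·(529.6) = 134.62 m.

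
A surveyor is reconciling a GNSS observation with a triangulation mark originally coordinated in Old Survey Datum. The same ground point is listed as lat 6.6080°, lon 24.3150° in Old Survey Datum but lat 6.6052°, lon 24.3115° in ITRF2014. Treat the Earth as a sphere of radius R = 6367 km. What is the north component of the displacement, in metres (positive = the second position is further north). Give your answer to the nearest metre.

ΔN = -311 m

Δφ = 6.6052° − 6.6080° = -0.0028°; Δλ = 24.3115° − 24.3150° = -0.0035°.
1° along a meridian = πR/180 = 111125 m.
ΔN = Δφ × 111125 = -311.2 m; ΔE = Δλ × 111125 × cos(6.6080°) = -0.0035 × 111125 × 0.993357 = -386.4 m.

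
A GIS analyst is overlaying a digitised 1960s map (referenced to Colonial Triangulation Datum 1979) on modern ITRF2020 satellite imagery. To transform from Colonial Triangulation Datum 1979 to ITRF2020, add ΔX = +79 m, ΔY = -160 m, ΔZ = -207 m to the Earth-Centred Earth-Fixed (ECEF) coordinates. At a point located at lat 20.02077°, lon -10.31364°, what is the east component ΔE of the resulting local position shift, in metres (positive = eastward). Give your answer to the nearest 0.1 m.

ΔE = -143.3 m

The local east axis at (φ, λ) is (−sin λ, cos λ, 0), so ΔE = −sin(-10.31364°)·79 + cos(-10.31364°)·(-160) = -143.27 m.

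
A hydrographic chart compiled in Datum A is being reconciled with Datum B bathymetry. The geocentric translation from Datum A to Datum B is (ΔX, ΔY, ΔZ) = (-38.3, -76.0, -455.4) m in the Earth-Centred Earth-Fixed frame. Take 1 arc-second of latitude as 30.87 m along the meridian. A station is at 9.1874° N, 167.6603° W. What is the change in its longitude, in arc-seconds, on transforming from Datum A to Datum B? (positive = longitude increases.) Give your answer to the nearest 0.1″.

Δλ = 2.2″

sin φ = 0.159664, cos φ = 0.987171, sin λ = -0.213707, cos λ = -0.976898.
East component: ΔE = −sin λ·ΔX + cos λ·ΔY = −(-0.213707)(-38.3) + (-0.976898)(-76.0) = 66.06 m.
1° of latitude spans 3600 × 30.87 = 111132 m; at latitude φ, 1° of longitude spans that × cos φ = 109706.3 m, so Δλ = 66.06 / 109706.3 × 3600 = 2.168″.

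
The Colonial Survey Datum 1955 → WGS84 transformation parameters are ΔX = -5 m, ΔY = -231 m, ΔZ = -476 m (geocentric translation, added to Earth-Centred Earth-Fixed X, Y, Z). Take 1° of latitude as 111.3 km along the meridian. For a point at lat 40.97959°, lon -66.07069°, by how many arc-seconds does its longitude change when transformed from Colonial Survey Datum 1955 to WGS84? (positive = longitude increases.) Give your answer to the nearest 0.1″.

Δλ = -4.2″

sin φ = 0.655790, cos φ = 0.754943, sin λ = -0.914047, cos λ = 0.405609.
East component: ΔE = −sin λ·ΔX + cos λ·ΔY = −(-0.914047)(-5) + (0.405609)(-231) = -98.27 m.
1° of latitude spans 111300 m; at latitude φ, 1° of longitude spans that × cos φ = 84025.2 m, so Δλ = -98.27 / 84025.2 × 3600 = -4.210″.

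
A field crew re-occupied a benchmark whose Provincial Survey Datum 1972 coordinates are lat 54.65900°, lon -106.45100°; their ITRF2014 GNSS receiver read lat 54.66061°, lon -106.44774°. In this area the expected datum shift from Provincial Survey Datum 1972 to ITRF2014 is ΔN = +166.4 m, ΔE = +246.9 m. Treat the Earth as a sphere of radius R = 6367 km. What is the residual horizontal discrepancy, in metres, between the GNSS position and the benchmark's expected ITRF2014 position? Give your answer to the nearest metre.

39 m

Observed coordinate differences: Δφ = +0.00161°, Δλ = +0.00326°.
Converting to metres (1° lat = 111125 m, cos φ = 0.578441): observed ΔN = 178.9 m, observed ΔE = 209.6 m.
Subtracting the expected shift leaves a residual of 178.9 − (166.4) = 12.5 m north and 209.6 − (246.9) = -37.3 m east.
Residual distance = √(12.5² + (-37.3)²) = 39.4 m.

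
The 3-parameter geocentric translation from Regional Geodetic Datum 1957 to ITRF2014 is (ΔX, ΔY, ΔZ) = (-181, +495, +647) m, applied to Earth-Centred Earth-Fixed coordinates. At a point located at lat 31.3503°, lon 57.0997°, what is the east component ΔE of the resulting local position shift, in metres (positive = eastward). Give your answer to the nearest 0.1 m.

The local east axis at (φ, λ) is (−sin λ, cos λ, 0), so ΔE = −sin(57.0997°)·(-181) + cos(57.0997°)·495 = 420.84 m.

ΔE = 420.8 m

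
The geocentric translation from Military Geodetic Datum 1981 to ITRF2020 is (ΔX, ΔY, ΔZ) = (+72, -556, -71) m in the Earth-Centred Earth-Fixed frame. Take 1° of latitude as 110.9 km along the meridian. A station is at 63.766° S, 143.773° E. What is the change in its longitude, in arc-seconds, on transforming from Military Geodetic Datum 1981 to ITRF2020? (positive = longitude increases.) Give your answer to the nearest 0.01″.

sin φ = -0.896996, cos φ = 0.442038, sin λ = 0.590986, cos λ = -0.806682.
East component: ΔE = −sin λ·ΔX + cos λ·ΔY = −(0.590986)(72) + (-0.806682)(-556) = 405.96 m.
1° of latitude spans 110900 m; at latitude φ, 1° of longitude spans that × cos φ = 49022.0 m, so Δλ = 405.96 / 49022.0 × 3600 = 29.813″.

Δλ = 29.81″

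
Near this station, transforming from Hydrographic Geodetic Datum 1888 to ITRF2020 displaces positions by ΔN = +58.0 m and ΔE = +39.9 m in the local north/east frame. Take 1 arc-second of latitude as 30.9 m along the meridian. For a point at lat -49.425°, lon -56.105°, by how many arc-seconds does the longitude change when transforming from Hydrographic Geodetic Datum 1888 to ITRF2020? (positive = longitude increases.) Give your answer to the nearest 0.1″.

Δλ = 2.0″

At latitude -49.425°, cos φ = 0.650443.
1″ of longitude at this latitude = 30.90 × cos φ = 20.0987 m, so Δλ = 39.9 / 20.0987 = 1.985″.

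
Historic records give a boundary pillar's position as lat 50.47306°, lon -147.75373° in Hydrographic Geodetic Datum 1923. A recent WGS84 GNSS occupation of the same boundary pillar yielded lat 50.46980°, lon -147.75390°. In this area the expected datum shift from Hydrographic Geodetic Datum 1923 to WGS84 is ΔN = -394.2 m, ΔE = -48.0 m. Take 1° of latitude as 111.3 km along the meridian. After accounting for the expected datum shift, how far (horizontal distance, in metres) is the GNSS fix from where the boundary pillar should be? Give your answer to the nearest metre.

Observed coordinate differences: Δφ = -0.00326°, Δλ = -0.00017°.
Converting to metres (1° lat = 111300 m, cos φ = 0.636441): observed ΔN = -362.8 m, observed ΔE = -12.0 m.
Subtracting the expected shift leaves a residual of -362.8 − (-394.2) = 31.4 m north and -12.0 − (-48.0) = 36.0 m east.
Residual distance = √(31.4² + 36.0²) = 47.7 m.

48 m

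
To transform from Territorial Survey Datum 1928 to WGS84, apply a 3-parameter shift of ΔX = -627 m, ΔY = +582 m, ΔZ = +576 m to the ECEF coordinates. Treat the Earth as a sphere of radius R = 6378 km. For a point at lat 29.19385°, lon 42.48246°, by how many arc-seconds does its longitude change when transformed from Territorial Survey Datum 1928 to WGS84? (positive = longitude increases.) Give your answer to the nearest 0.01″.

Δλ = 31.59″

sin φ = 0.487766, cos φ = 0.872974, sin λ = 0.675364, cos λ = 0.737484.
East component: ΔE = −sin λ·ΔX + cos λ·ΔY = −(0.675364)(-627) + (0.737484)(582) = 852.67 m.
1° of latitude spans πR/180 = 111317 m; at latitude φ, 1° of longitude spans that × cos φ = 97177.0 m, so Δλ = 852.67 / 97177.0 × 3600 = 31.588″.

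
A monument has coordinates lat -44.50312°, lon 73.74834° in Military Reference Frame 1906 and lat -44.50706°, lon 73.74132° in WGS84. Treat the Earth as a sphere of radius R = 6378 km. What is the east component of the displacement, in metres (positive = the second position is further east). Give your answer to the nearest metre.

Δφ = -44.50706° − -44.50312° = -0.00394°; Δλ = 73.74132° − 73.74834° = -0.00702°.
1° along a meridian = πR/180 = 111317 m.
ΔN = Δφ × 111317 = -438.6 m; ΔE = Δλ × 111317 × cos(-44.50312°) = -0.00702 × 111317 × 0.713212 = -557.3 m.

ΔE = -557 m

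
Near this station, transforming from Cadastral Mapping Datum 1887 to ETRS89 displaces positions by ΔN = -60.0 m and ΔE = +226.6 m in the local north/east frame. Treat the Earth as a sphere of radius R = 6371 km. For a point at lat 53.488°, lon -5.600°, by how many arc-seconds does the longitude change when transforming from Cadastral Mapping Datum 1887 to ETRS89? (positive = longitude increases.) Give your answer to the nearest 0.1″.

Δλ = 12.3″

At latitude 53.488°, cos φ = 0.594991.
One radian of longitude at latitude φ spans R cos φ, so Δλ = ΔE / (R cos φ) = 226.6 / (6371000 × 0.594991) = 5.9778e-05 rad = 12.330″.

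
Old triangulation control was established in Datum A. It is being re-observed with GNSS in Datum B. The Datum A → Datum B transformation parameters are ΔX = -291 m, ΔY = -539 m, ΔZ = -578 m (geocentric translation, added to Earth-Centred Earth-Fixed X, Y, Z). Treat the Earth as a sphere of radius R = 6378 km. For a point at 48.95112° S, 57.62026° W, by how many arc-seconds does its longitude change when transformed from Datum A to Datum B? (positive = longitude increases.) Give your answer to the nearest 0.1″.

Δλ = -26.3″

sin φ = -0.754150, cos φ = 0.656703, sin λ = -0.844517, cos λ = 0.535528.
East component: ΔE = −sin λ·ΔX + cos λ·ΔY = −(-0.844517)(-291) + (0.535528)(-539) = -534.40 m.
1° of latitude spans πR/180 = 111317 m; at latitude φ, 1° of longitude spans that × cos φ = 73102.2 m, so Δλ = -534.40 / 73102.2 × 3600 = -26.317″.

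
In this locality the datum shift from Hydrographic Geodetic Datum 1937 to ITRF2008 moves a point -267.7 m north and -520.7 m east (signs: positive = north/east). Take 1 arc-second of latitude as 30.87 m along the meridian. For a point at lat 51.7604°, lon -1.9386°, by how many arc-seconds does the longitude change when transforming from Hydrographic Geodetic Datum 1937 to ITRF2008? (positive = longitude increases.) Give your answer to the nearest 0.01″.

At latitude 51.7604°, cos φ = 0.618951.
1″ of longitude at this latitude = 30.87 × cos φ = 19.1070 m, so Δλ = -520.7 / 19.1070 = -27.252″.

Δλ = -27.25″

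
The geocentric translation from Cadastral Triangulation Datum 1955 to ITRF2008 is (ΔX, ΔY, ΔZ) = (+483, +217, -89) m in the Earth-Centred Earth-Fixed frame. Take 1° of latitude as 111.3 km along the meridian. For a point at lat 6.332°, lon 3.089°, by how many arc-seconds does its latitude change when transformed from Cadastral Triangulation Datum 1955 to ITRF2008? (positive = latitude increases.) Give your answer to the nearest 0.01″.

Δφ = -4.62″

sin φ = 0.110289, cos φ = 0.993900, sin λ = 0.053887, cos λ = 0.998547.
North component: ΔN = −sin φ cos λ·ΔX − sin φ sin λ·ΔY + cos φ·ΔZ = −(0.110289)(0.998547)(483) − (0.110289)(0.053887)(217) + (0.993900)(-89) = -142.94 m.
1° of latitude spans 111300 m, so Δφ = -142.94 / 111300 × 3600 = -4.623″.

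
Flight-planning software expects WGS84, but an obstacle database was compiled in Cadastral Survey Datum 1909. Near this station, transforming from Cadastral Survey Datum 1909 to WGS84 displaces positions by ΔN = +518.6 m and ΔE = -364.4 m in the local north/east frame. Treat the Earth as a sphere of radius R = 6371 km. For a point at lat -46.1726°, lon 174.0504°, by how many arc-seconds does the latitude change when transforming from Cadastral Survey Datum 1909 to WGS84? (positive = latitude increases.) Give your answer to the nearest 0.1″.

On a sphere of radius R, 1 rad of latitude = R, so Δφ = ΔN / R = 518.6 / 6371000 = 8.1400e-05 rad = 16.790″.

Δφ = 16.8″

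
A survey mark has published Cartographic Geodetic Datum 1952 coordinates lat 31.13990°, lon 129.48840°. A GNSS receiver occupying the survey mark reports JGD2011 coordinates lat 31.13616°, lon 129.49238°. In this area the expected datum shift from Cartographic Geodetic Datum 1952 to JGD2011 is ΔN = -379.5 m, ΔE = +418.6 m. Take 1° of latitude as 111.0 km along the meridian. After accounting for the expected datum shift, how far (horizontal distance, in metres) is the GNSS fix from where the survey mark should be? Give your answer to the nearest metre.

54 m

Observed coordinate differences: Δφ = -0.00374°, Δλ = +0.00398°.
Converting to metres (1° lat = 111000 m, cos φ = 0.855907): observed ΔN = -415.1 m, observed ΔE = 378.1 m.
Subtracting the expected shift leaves a residual of -415.1 − (-379.5) = -35.6 m north and 378.1 − (418.6) = -40.5 m east.
Residual distance = √((-35.6)² + (-40.5)²) = 53.9 m.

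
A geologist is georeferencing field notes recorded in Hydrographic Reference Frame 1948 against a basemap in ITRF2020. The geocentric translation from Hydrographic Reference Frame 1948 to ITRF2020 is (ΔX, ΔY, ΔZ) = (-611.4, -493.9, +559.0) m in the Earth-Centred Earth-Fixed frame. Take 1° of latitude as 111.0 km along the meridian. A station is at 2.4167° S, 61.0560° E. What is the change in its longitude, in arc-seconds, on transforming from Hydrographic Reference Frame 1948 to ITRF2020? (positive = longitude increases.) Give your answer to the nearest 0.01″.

Δλ = 9.61″

sin φ = -0.042167, cos φ = 0.999111, sin λ = 0.875093, cos λ = 0.483955.
East component: ΔE = −sin λ·ΔX + cos λ·ΔY = −(0.875093)(-611.4) + (0.483955)(-493.9) = 296.01 m.
1° of latitude spans 111000 m; at latitude φ, 1° of longitude spans that × cos φ = 110901.3 m, so Δλ = 296.01 / 110901.3 × 3600 = 9.609″.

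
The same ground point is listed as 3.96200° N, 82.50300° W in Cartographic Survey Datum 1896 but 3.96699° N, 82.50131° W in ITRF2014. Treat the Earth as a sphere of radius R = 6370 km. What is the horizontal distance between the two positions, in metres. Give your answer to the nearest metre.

586 m

Δφ = 3.96699° − 3.96200° = +0.00499°; Δλ = -82.50131° − -82.50300° = +0.00169°.
1° along a meridian = πR/180 = 111177 m.
ΔN = Δφ × 111177 = 554.8 m; ΔE = Δλ × 111177 × cos(3.96200°) = +0.00169 × 111177 × 0.997610 = 187.4 m.
Distance = √(ΔE² + ΔN²) = √(187.4² + 554.8²) = 585.6 m.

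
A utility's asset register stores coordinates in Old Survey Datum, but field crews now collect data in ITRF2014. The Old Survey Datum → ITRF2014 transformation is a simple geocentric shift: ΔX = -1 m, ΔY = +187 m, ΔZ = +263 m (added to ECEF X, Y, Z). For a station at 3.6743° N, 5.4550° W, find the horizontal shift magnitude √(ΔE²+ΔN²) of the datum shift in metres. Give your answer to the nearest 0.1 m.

The local east axis at (φ, λ) is (−sin λ, cos λ, 0), so ΔE = −sin(-5.4550°)·(-1) + cos(-5.4550°)·187 = 186.06 m.
The local north axis is (−sin φ cos λ, −sin φ sin λ, cos φ), giving ΔN = 0.064 + 1.139 + 262.459 = 263.66 m.
Horizontal magnitude = √(ΔE² + ΔN²) = √(186.06² + 263.66²) = 322.70 m.

322.7 m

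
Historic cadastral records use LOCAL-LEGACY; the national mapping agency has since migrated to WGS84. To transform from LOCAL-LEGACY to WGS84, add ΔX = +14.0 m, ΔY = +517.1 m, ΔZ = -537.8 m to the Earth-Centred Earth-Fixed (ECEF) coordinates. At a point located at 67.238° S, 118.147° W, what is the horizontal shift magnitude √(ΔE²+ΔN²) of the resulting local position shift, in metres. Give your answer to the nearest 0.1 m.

The local east axis at (φ, λ) is (−sin λ, cos λ, 0), so ΔE = −sin(-118.147°)·14.0 + cos(-118.147°)·517.1 = -231.59 m.
The local north axis is (−sin φ cos λ, −sin φ sin λ, cos φ), giving ΔN = -6.090 − 420.439 − 208.077 = -634.61 m.
Horizontal magnitude = √(ΔE² + ΔN²) = √((-231.59)² + (-634.61)²) = 675.54 m.

675.5 m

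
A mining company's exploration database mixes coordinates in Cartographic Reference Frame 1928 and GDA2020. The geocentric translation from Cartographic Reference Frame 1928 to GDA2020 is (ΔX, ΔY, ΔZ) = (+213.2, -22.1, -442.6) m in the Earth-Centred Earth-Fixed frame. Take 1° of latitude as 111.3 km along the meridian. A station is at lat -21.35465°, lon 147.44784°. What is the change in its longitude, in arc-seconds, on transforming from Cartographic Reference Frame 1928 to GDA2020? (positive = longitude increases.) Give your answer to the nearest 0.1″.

sin φ = -0.364140, cos φ = 0.931344, sin λ = 0.538067, cos λ = -0.842902.
East component: ΔE = −sin λ·ΔX + cos λ·ΔY = −(0.538067)(213.2) + (-0.842902)(-22.1) = -96.09 m.
1° of latitude spans 111300 m; at latitude φ, 1° of longitude spans that × cos φ = 103658.6 m, so Δλ = -96.09 / 103658.6 × 3600 = -3.337″.

Δλ = -3.3″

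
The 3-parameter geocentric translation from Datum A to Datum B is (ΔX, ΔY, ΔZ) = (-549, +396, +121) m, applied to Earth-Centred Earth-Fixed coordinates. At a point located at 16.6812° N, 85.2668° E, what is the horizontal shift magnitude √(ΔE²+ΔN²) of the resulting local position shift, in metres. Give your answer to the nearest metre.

580 m

The local east axis at (φ, λ) is (−sin λ, cos λ, 0), so ΔE = −sin(85.2668°)·(-549) + cos(85.2668°)·396 = 579.80 m.
The local north axis is (−sin φ cos λ, −sin φ sin λ, cos φ), giving ΔN = 13.004 − 113.283 + 115.908 = 15.63 m.
Horizontal magnitude = √(ΔE² + ΔN²) = √(579.80² + 15.63²) = 580.01 m.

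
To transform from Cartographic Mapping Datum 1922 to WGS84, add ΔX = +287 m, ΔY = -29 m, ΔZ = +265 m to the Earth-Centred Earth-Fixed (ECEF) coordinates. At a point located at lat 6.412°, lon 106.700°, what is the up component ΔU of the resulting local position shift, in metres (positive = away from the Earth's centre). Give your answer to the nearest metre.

ΔU = -80 m

At φ = 6.412°, λ = 106.700°: sin φ = 0.111677, cos φ = 0.993745, sin λ = 0.957822, cos λ = -0.287361.
ΔU = cos φ cos λ·ΔX + cos φ sin λ·ΔY + sin φ·ΔZ = (0.993745)(-0.287361)(287) + (0.993745)(0.957822)(-29) + (0.111677)(265) = -79.97 m.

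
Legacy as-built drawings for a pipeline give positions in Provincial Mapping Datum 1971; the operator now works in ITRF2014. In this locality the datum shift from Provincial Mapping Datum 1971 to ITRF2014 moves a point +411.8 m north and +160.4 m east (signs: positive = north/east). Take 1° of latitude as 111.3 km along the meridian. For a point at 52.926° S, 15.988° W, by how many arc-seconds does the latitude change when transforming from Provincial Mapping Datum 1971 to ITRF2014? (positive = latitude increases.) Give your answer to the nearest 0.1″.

1° of latitude = 111.3 km, so Δφ = 411.8 / 111300 = 0.0036999° = 13.320″.

Δφ = 13.3″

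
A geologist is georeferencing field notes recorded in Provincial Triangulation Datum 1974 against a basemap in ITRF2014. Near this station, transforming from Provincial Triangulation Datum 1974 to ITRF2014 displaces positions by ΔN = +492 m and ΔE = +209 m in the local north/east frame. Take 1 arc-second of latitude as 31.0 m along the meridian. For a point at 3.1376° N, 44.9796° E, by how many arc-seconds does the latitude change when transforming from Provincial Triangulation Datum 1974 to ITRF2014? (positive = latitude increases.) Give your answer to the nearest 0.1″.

1″ of latitude = 31.00 m, so Δφ = 492.0 / 31.00 = 15.871″.

Δφ = 15.9″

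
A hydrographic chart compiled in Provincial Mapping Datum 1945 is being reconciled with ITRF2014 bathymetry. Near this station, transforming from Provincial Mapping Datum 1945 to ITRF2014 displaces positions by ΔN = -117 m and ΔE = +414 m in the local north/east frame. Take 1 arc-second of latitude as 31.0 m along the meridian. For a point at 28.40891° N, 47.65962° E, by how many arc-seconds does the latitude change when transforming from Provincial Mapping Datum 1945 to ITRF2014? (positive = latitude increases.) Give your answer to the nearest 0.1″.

1″ of latitude = 31.00 m, so Δφ = -117.0 / 31.00 = -3.774″.

Δφ = -3.8″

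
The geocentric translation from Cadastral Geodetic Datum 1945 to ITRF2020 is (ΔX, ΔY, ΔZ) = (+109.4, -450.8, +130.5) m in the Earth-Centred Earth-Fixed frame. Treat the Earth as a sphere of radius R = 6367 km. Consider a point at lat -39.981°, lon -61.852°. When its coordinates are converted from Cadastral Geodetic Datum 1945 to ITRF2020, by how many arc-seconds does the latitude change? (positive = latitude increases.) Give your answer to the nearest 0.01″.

sin φ = -0.642534, cos φ = 0.766258, sin λ = -0.881732, cos λ = 0.471751.
North component: ΔN = −sin φ cos λ·ΔX − sin φ sin λ·ΔY + cos φ·ΔZ = −(-0.642534)(0.471751)(109.4) − (-0.642534)(-0.881732)(-450.8) + (0.766258)(130.5) = 388.55 m.
1° of latitude spans πR/180 = 111125 m, so Δφ = 388.55 / 111125 × 3600 = 12.588″.

Δφ = 12.59″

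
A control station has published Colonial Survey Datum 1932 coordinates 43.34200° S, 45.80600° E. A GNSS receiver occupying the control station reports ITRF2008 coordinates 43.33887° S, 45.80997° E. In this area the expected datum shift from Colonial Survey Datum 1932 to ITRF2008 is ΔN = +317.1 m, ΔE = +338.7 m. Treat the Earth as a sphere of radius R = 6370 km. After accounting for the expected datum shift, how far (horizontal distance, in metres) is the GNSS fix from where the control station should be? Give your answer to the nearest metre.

36 m

Observed coordinate differences: Δφ = +0.00313°, Δλ = +0.00397°.
Converting to metres (1° lat = 111177 m, cos φ = 0.727270): observed ΔN = 348.0 m, observed ΔE = 321.0 m.
Subtracting the expected shift leaves a residual of 348.0 − (317.1) = 30.9 m north and 321.0 − (338.7) = -17.7 m east.
Residual distance = √(30.9² + (-17.7)²) = 35.6 m.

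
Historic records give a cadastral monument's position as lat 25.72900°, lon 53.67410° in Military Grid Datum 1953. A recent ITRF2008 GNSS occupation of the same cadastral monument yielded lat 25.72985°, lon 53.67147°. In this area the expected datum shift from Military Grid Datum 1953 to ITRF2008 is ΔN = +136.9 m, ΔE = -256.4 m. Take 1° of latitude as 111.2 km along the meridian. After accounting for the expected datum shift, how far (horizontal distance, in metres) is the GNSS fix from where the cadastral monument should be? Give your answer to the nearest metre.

Observed coordinate differences: Δφ = +0.00085°, Δλ = -0.00263°.
Converting to metres (1° lat = 111200 m, cos φ = 0.900857): observed ΔN = 94.5 m, observed ΔE = -263.5 m.
Subtracting the expected shift leaves a residual of 94.5 − (136.9) = -42.4 m north and -263.5 − (-256.4) = -7.1 m east.
Residual distance = √((-42.4)² + (-7.1)²) = 43.0 m.

43 m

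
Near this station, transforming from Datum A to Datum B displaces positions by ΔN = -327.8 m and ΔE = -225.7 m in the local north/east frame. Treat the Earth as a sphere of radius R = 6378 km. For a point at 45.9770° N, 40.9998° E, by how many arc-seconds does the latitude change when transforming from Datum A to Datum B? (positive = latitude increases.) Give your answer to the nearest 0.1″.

On a sphere of radius R, 1 rad of latitude = R, so Δφ = ΔN / R = -327.8 / 6378000 = -5.1395e-05 rad = -10.601″.

Δφ = -10.6″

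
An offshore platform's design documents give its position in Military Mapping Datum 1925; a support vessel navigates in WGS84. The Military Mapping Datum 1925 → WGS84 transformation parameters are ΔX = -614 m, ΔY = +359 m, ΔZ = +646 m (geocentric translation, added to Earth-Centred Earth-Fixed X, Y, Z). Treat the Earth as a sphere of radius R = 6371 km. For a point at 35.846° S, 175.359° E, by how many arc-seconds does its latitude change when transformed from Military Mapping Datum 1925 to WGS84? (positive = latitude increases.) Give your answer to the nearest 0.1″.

sin φ = -0.585609, cos φ = 0.810594, sin λ = 0.080912, cos λ = -0.996721.
North component: ΔN = −sin φ cos λ·ΔX − sin φ sin λ·ΔY + cos φ·ΔZ = −(-0.585609)(-0.996721)(-614) − (-0.585609)(0.080912)(359) + (0.810594)(646) = 899.04 m.
1° of latitude spans πR/180 = 111195 m, so Δφ = 899.04 / 111195 × 3600 = 29.107″.

Δφ = 29.1″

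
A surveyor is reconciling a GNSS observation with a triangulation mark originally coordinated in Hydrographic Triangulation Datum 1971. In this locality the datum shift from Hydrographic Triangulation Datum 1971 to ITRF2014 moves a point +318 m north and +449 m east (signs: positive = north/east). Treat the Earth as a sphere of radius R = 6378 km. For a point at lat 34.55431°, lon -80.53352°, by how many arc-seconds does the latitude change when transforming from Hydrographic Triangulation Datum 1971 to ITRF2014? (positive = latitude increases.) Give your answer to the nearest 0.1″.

On a sphere of radius R, 1 rad of latitude = R, so Δφ = ΔN / R = 318.0 / 6378000 = 4.9859e-05 rad = 10.284″.

Δφ = 10.3″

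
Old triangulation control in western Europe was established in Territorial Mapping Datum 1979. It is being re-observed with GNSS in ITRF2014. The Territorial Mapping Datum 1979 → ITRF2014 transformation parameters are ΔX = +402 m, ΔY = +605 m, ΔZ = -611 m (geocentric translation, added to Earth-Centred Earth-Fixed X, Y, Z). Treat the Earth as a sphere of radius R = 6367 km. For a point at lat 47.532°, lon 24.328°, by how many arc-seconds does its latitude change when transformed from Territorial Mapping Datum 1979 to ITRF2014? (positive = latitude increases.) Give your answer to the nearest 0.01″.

sin φ = 0.737655, cos φ = 0.675178, sin λ = 0.411960, cos λ = 0.911202.
North component: ΔN = −sin φ cos λ·ΔX − sin φ sin λ·ΔY + cos φ·ΔZ = −(0.737655)(0.911202)(402) − (0.737655)(0.411960)(605) + (0.675178)(-611) = -866.59 m.
1° of latitude spans πR/180 = 111125 m, so Δφ = -866.59 / 111125 × 3600 = -28.074″.

Δφ = -28.07″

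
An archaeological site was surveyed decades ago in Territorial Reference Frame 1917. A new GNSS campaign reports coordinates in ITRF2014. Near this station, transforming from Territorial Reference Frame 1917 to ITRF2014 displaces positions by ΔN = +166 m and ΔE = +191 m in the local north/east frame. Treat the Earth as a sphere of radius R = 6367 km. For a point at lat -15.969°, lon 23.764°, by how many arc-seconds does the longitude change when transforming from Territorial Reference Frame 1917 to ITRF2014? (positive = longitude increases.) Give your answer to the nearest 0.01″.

At latitude -15.969°, cos φ = 0.961411.
One radian of longitude at latitude φ spans R cos φ, so Δλ = ΔE / (R cos φ) = 191.0 / (6367000 × 0.961411) = 3.1203e-05 rad = 6.436″.

Δλ = 6.44″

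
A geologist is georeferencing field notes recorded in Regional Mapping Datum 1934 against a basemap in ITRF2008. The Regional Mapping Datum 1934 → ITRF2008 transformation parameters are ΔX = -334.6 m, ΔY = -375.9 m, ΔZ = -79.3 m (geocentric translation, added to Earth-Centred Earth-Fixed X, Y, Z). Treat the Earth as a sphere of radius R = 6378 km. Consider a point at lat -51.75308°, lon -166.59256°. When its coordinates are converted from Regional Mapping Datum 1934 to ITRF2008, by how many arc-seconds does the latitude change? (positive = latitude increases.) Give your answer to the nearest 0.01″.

Δφ = 8.89″

sin φ = -0.785350, cos φ = 0.619052, sin λ = -0.231874, cos λ = -0.972746.
North component: ΔN = −sin φ cos λ·ΔX − sin φ sin λ·ΔY + cos φ·ΔZ = −(-0.785350)(-0.972746)(-334.6) − (-0.785350)(-0.231874)(-375.9) + (0.619052)(-79.3) = 274.98 m.
1° of latitude spans πR/180 = 111317 m, so Δφ = 274.98 / 111317 × 3600 = 8.893″.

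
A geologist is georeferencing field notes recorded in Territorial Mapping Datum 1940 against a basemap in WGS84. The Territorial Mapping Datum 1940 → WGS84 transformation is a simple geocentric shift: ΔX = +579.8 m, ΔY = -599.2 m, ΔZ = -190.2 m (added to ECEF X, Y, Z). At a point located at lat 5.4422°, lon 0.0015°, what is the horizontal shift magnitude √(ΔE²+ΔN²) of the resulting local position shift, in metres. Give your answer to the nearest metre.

647 m

The local east axis at (φ, λ) is (−sin λ, cos λ, 0), so ΔE = −sin(0.0015°)·579.8 + cos(0.0015°)·(-599.2) = -599.22 m.
The local north axis is (−sin φ cos λ, −sin φ sin λ, cos φ), giving ΔN = -54.989 + 0.001 − 189.343 = -244.33 m.
Horizontal magnitude = √(ΔE² + ΔN²) = √((-599.22)² + (-244.33)²) = 647.11 m.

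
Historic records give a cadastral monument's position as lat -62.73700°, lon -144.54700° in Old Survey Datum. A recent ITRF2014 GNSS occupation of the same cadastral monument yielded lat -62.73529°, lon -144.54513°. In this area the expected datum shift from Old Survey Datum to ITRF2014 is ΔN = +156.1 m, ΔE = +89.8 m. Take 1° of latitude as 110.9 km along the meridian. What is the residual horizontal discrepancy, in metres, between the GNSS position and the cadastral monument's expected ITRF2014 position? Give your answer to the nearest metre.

34 m

Observed coordinate differences: Δφ = +0.00171°, Δλ = +0.00187°.
Converting to metres (1° lat = 110900 m, cos φ = 0.458076): observed ΔN = 189.6 m, observed ΔE = 95.0 m.
Subtracting the expected shift leaves a residual of 189.6 − (156.1) = 33.5 m north and 95.0 − (89.8) = 5.2 m east.
Residual distance = √(33.5² + 5.2²) = 33.9 m.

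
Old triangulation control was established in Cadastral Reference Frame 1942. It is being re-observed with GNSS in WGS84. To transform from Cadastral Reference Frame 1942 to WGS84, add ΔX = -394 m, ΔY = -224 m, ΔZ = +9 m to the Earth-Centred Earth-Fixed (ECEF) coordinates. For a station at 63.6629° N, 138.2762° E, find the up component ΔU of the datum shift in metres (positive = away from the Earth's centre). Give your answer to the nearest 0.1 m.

ΔU = 72.4 m

The local up (radial) axis is (cos φ cos λ, cos φ sin λ, sin φ), giving ΔU = 130.463 − 66.140 + 8.066 = 72.39 m.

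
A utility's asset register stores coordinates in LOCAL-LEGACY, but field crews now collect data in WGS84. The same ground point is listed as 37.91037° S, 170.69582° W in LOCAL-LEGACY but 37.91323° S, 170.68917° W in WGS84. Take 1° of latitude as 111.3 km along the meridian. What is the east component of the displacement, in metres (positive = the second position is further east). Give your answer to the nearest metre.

ΔE = 584 m

Δφ = -37.91323° − -37.91037° = -0.00286°; Δλ = -170.68917° − -170.69582° = +0.00665°.
ΔN = Δφ × 111300 = -318.3 m; ΔE = Δλ × 111300 × cos(-37.91037°) = +0.00665 × 111300 × 0.788973 = 584.0 m.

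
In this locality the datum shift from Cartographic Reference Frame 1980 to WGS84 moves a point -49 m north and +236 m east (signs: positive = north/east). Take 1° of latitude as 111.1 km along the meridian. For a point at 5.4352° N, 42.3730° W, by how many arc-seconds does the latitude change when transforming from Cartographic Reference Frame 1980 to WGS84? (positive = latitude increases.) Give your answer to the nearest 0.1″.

1° of latitude = 111.1 km, so Δφ = -49.0 / 111100 = -0.0004410° = -1.588″.

Δφ = -1.6″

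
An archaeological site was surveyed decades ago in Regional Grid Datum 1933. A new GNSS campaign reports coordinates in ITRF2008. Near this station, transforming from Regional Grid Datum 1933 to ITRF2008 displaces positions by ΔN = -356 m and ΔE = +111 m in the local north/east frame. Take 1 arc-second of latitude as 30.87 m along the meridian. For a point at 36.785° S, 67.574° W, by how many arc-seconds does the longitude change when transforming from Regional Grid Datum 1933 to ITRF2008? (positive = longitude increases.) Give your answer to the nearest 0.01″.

Δλ = 4.49″

At latitude -36.785°, cos φ = 0.800888.
1″ of longitude at this latitude = 30.87 × cos φ = 24.7234 m, so Δλ = 111.0 / 24.7234 = 4.490″.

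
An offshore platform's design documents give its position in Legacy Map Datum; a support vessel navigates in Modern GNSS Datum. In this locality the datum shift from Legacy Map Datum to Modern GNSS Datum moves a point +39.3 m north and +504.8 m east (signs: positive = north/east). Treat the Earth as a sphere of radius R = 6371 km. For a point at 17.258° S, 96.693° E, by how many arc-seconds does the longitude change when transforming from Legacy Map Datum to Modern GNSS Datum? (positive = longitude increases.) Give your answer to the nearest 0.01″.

Δλ = 17.11″

At latitude -17.258°, cos φ = 0.954979.
One radian of longitude at latitude φ spans R cos φ, so Δλ = ΔE / (R cos φ) = 504.8 / (6371000 × 0.954979) = 8.2969e-05 rad = 17.114″.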